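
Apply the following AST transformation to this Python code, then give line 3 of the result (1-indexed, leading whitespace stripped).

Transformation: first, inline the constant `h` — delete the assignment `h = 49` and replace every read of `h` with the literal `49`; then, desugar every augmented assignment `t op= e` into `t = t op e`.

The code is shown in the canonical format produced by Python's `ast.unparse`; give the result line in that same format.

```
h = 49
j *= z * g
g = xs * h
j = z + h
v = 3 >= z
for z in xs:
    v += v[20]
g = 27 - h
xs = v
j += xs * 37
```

Transformed code:
j = j * (z * g)
g = xs * 49
j = z + 49
v = 3 >= z
for z in xs:
    v = v + v[20]
g = 27 - 49
xs = v
j = j + xs * 37

j = z + 49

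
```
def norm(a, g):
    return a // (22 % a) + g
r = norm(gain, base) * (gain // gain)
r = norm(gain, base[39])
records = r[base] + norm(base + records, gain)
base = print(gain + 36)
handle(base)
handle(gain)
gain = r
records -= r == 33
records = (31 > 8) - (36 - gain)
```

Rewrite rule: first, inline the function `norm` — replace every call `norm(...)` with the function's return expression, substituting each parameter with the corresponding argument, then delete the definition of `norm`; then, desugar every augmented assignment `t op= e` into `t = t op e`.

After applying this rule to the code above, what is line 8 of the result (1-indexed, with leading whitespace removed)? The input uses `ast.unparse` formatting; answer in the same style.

records = records - (r == 33)

Transformed code:
r = (gain // (22 % gain) + base) * (gain // gain)
r = gain // (22 % gain) + base[39]
records = r[base] + ((base + records) // (22 % (base + records)) + gain)
base = print(gain + 36)
handle(base)
handle(gain)
gain = r
records = records - (r == 33)
records = (31 > 8) - (36 - gain)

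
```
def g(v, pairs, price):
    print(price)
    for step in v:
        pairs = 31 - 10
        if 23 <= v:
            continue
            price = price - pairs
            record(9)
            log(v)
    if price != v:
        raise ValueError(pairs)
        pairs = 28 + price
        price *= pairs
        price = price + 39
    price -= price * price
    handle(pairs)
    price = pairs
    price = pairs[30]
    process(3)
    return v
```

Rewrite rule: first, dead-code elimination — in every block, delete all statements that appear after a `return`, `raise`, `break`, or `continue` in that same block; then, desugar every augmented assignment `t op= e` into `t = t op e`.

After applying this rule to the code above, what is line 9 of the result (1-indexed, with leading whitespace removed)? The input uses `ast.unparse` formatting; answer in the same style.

price = price - price * price

Transformed code:
def g(v, pairs, price):
    print(price)
    for step in v:
        pairs = 31 - 10
        if 23 <= v:
            continue
    if price != v:
        raise ValueError(pairs)
    price = price - price * price
    handle(pairs)
    price = pairs
    price = pairs[30]
    process(3)
    return v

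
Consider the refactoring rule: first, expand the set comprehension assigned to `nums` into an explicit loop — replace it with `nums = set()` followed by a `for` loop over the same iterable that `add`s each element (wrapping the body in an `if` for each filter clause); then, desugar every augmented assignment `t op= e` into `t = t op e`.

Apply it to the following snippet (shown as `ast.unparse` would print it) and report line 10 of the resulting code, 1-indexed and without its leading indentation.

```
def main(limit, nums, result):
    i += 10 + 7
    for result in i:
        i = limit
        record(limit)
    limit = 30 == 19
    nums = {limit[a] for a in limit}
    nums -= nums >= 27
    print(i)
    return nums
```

Transformed code:
def main(limit, nums, result):
    i = i + (10 + 7)
    for result in i:
        i = limit
        record(limit)
    limit = 30 == 19
    nums = set()
    for a in limit:
        nums.add(limit[a])
    nums = nums - (nums >= 27)
    print(i)
    return nums

nums = nums - (nums >= 27)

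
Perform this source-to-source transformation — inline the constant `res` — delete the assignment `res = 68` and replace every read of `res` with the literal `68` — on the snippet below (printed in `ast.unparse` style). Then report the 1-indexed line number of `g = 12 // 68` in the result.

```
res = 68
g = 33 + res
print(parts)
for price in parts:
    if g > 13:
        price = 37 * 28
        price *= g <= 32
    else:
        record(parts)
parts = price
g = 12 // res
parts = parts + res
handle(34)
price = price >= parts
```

Transformed code:
g = 33 + 68
print(parts)
for price in parts:
    if g > 13:
        price = 37 * 28
        price *= g <= 32
    else:
        record(parts)
parts = price
g = 12 // 68
parts = parts + 68
handle(34)
price = price >= parts

10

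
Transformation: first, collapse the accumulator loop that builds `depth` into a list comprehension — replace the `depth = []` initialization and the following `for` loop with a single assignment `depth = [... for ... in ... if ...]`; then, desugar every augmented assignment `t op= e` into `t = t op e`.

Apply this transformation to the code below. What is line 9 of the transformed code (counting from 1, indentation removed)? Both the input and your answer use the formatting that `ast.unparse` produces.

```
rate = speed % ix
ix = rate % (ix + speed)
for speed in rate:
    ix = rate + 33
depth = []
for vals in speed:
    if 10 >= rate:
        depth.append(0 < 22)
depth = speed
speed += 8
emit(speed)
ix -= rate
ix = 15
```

Transformed code:
rate = speed % ix
ix = rate % (ix + speed)
for speed in rate:
    ix = rate + 33
depth = [0 < 22 for vals in speed if 10 >= rate]
depth = speed
speed = speed + 8
emit(speed)
ix = ix - rate
ix = 15

ix = ix - rate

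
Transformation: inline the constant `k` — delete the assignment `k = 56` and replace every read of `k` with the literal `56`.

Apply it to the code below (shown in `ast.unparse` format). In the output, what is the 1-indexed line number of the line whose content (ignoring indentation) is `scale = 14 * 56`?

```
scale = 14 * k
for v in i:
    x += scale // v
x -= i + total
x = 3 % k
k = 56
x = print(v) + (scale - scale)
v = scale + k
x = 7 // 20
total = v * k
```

Transformed code:
scale = 14 * 56
for v in i:
    x += scale // v
x -= i + total
x = 3 % 56
x = print(v) + (scale - scale)
v = scale + 56
x = 7 // 20
total = v * 56

1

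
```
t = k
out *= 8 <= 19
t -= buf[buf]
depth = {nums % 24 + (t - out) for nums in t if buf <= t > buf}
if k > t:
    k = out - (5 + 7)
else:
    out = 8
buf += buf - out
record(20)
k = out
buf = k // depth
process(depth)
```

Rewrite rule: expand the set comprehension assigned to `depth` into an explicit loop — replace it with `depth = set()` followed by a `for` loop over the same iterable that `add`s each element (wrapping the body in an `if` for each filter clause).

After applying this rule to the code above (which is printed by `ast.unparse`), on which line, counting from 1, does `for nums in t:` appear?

5

Transformed code:
t = k
out *= 8 <= 19
t -= buf[buf]
depth = set()
for nums in t:
    if buf <= t > buf:
        depth.add(nums % 24 + (t - out))
if k > t:
    k = out - (5 + 7)
else:
    out = 8
buf += buf - out
record(20)
k = out
buf = k // depth
process(depth)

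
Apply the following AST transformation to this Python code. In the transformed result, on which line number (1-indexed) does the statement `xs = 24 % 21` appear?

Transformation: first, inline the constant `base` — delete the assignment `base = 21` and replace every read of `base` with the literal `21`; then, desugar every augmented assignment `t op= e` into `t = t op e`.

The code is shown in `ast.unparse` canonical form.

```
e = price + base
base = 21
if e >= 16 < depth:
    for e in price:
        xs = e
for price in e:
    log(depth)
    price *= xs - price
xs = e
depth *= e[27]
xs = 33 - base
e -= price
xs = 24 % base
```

Transformed code:
e = price + 21
if e >= 16 < depth:
    for e in price:
        xs = e
for price in e:
    log(depth)
    price = price * (xs - price)
xs = e
depth = depth * e[27]
xs = 33 - 21
e = e - price
xs = 24 % 21

12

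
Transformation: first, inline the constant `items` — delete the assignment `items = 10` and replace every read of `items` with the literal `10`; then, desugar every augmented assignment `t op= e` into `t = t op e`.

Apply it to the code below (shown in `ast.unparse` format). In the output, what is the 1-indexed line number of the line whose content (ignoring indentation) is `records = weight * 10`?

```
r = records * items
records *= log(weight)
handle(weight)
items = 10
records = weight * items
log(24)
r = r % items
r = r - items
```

Transformed code:
r = records * 10
records = records * log(weight)
handle(weight)
records = weight * 10
log(24)
r = r % 10
r = r - 10

4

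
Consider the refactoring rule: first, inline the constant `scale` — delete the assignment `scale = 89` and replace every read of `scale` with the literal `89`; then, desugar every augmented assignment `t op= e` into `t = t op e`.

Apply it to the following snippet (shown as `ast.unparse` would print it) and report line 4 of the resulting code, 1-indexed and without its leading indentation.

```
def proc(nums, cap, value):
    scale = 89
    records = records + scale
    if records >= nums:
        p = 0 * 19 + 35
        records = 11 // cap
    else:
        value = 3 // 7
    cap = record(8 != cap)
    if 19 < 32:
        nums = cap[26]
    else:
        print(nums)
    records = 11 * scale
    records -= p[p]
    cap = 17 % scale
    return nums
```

p = 0 * 19 + 35

Transformed code:
def proc(nums, cap, value):
    records = records + 89
    if records >= nums:
        p = 0 * 19 + 35
        records = 11 // cap
    else:
        value = 3 // 7
    cap = record(8 != cap)
    if 19 < 32:
        nums = cap[26]
    else:
        print(nums)
    records = 11 * 89
    records = records - p[p]
    cap = 17 % 89
    return nums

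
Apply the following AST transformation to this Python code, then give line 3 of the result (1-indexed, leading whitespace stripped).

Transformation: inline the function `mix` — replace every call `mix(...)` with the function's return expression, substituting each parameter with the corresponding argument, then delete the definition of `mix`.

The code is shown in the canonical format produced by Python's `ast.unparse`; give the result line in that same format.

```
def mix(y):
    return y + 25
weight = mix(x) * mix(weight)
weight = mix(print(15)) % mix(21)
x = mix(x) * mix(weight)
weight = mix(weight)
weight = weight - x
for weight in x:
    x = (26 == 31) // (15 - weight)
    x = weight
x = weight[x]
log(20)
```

x = (x + 25) * (weight + 25)

Transformed code:
weight = (x + 25) * (weight + 25)
weight = (print(15) + 25) % (21 + 25)
x = (x + 25) * (weight + 25)
weight = weight + 25
weight = weight - x
for weight in x:
    x = (26 == 31) // (15 - weight)
    x = weight
x = weight[x]
log(20)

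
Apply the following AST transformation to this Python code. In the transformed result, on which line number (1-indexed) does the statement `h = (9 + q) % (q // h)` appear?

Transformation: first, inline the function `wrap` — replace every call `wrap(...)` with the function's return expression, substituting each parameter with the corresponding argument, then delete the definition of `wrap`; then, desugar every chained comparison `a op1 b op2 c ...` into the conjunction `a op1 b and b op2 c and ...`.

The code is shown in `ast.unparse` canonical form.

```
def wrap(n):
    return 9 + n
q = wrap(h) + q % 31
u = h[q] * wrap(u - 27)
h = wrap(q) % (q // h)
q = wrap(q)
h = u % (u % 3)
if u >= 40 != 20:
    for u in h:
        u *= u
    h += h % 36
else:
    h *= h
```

3

Transformed code:
q = 9 + h + q % 31
u = h[q] * (9 + (u - 27))
h = (9 + q) % (q // h)
q = 9 + q
h = u % (u % 3)
if u >= 40 and 40 != 20:
    for u in h:
        u *= u
    h += h % 36
else:
    h *= h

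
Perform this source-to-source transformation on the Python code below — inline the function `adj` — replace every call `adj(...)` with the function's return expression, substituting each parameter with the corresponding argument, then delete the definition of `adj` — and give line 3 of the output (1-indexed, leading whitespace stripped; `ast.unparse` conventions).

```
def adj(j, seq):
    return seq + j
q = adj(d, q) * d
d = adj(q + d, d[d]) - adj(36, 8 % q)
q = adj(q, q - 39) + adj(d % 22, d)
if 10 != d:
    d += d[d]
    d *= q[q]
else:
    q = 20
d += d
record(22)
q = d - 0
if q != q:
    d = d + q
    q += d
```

q = q - 39 + q + (d + d % 22)

Transformed code:
q = (q + d) * d
d = d[d] + (q + d) - (8 % q + 36)
q = q - 39 + q + (d + d % 22)
if 10 != d:
    d += d[d]
    d *= q[q]
else:
    q = 20
d += d
record(22)
q = d - 0
if q != q:
    d = d + q
    q += d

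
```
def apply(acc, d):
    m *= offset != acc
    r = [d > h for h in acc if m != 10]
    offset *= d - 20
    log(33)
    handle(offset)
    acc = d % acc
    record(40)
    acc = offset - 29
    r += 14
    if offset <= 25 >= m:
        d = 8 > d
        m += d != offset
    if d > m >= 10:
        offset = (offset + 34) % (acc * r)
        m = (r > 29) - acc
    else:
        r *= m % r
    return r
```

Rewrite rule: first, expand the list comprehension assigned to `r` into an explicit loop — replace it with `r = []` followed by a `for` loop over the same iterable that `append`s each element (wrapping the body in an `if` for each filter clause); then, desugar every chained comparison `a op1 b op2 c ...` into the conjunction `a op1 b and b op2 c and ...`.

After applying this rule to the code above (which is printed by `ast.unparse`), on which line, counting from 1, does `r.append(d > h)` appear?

6

Transformed code:
def apply(acc, d):
    m *= offset != acc
    r = []
    for h in acc:
        if m != 10:
            r.append(d > h)
    offset *= d - 20
    log(33)
    handle(offset)
    acc = d % acc
    record(40)
    acc = offset - 29
    r += 14
    if offset <= 25 and 25 >= m:
        d = 8 > d
        m += d != offset
    if d > m and m >= 10:
        offset = (offset + 34) % (acc * r)
        m = (r > 29) - acc
    else:
        r *= m % r
    return r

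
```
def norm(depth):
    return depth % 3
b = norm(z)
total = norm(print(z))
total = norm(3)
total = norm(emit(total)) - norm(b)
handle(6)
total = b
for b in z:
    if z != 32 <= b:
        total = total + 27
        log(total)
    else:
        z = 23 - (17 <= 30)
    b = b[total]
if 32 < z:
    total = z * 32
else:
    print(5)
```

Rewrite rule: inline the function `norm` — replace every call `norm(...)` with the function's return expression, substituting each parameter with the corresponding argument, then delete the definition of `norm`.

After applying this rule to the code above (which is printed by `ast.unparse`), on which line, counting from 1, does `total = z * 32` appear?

15

Transformed code:
b = z % 3
total = print(z) % 3
total = 3 % 3
total = emit(total) % 3 - b % 3
handle(6)
total = b
for b in z:
    if z != 32 <= b:
        total = total + 27
        log(total)
    else:
        z = 23 - (17 <= 30)
    b = b[total]
if 32 < z:
    total = z * 32
else:
    print(5)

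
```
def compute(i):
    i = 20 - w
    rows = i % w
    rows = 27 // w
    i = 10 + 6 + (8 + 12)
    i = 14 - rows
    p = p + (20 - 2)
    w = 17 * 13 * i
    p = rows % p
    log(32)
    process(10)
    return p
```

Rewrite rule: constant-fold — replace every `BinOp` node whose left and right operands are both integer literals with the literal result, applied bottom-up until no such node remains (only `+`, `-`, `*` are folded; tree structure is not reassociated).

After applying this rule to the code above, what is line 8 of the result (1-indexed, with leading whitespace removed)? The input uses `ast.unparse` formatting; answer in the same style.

Transformed code:
def compute(i):
    i = 20 - w
    rows = i % w
    rows = 27 // w
    i = 36
    i = 14 - rows
    p = p + 18
    w = 221 * i
    p = rows % p
    log(32)
    process(10)
    return p

w = 221 * i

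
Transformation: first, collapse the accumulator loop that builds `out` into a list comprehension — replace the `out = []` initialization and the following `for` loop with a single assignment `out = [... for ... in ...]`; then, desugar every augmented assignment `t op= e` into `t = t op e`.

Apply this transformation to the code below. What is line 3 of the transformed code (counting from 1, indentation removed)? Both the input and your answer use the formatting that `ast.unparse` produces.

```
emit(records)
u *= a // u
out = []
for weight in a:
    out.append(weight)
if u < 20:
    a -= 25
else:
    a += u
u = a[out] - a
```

out = [weight for weight in a]

Transformed code:
emit(records)
u = u * (a // u)
out = [weight for weight in a]
if u < 20:
    a = a - 25
else:
    a = a + u
u = a[out] - a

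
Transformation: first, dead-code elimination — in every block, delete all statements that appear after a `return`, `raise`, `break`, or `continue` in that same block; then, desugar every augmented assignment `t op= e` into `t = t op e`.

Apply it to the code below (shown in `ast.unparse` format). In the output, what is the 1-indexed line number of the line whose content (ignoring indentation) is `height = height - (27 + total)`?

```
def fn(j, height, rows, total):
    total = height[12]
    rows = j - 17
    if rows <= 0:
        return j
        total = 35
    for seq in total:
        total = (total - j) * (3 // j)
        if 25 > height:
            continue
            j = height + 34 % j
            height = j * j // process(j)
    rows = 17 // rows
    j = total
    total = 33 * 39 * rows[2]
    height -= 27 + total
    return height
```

Transformed code:
def fn(j, height, rows, total):
    total = height[12]
    rows = j - 17
    if rows <= 0:
        return j
    for seq in total:
        total = (total - j) * (3 // j)
        if 25 > height:
            continue
    rows = 17 // rows
    j = total
    total = 33 * 39 * rows[2]
    height = height - (27 + total)
    return height

13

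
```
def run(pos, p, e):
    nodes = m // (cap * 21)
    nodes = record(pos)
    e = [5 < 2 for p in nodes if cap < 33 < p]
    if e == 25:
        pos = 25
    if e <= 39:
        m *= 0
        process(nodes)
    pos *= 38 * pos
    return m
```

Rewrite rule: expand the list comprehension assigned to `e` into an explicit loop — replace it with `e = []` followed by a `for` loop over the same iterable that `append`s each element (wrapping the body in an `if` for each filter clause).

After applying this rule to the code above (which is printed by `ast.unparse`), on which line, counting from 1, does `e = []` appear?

4

Transformed code:
def run(pos, p, e):
    nodes = m // (cap * 21)
    nodes = record(pos)
    e = []
    for p in nodes:
        if cap < 33 < p:
            e.append(5 < 2)
    if e == 25:
        pos = 25
    if e <= 39:
        m *= 0
        process(nodes)
    pos *= 38 * pos
    return m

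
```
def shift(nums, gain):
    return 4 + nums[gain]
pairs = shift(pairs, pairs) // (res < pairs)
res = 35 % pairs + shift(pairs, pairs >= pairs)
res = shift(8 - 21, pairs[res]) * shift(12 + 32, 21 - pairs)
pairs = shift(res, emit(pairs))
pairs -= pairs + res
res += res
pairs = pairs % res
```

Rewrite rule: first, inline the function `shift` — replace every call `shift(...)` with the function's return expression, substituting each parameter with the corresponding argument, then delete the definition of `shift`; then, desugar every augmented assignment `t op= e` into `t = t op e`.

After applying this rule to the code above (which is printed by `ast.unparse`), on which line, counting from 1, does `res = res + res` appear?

Transformed code:
pairs = (4 + pairs[pairs]) // (res < pairs)
res = 35 % pairs + (4 + pairs[pairs >= pairs])
res = (4 + (8 - 21)[pairs[res]]) * (4 + (12 + 32)[21 - pairs])
pairs = 4 + res[emit(pairs)]
pairs = pairs - (pairs + res)
res = res + res
pairs = pairs % res

6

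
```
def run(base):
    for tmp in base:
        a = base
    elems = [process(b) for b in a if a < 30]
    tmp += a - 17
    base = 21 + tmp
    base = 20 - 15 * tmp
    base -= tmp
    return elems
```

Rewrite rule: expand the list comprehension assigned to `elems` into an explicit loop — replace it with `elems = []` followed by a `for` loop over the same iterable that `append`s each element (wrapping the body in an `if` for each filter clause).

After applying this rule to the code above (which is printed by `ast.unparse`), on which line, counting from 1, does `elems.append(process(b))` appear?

Transformed code:
def run(base):
    for tmp in base:
        a = base
    elems = []
    for b in a:
        if a < 30:
            elems.append(process(b))
    tmp += a - 17
    base = 21 + tmp
    base = 20 - 15 * tmp
    base -= tmp
    return elems

7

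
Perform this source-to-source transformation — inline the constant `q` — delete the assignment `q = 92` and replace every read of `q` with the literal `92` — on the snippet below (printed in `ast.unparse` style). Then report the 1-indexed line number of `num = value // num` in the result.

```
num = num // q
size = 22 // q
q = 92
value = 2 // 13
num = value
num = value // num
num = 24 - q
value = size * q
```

Transformed code:
num = num // 92
size = 22 // 92
value = 2 // 13
num = value
num = value // num
num = 24 - 92
value = size * 92

5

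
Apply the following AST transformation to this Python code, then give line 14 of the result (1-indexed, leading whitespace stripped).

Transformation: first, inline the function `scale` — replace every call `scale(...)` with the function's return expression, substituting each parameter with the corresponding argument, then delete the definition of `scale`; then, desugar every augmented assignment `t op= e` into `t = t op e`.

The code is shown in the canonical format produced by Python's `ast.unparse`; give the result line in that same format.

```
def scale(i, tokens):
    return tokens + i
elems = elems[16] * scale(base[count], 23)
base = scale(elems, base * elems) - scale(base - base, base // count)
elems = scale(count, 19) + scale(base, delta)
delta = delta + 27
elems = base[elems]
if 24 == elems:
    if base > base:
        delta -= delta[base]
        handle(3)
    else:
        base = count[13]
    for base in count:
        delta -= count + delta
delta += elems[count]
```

Transformed code:
elems = elems[16] * (23 + base[count])
base = base * elems + elems - (base // count + (base - base))
elems = 19 + count + (delta + base)
delta = delta + 27
elems = base[elems]
if 24 == elems:
    if base > base:
        delta = delta - delta[base]
        handle(3)
    else:
        base = count[13]
    for base in count:
        delta = delta - (count + delta)
delta = delta + elems[count]

delta = delta + elems[count]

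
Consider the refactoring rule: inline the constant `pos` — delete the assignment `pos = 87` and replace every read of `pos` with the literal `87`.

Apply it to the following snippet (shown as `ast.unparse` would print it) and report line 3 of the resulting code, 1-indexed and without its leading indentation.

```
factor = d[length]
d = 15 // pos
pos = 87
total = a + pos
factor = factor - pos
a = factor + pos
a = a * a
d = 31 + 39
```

Transformed code:
factor = d[length]
d = 15 // 87
total = a + 87
factor = factor - 87
a = factor + 87
a = a * a
d = 31 + 39

total = a + 87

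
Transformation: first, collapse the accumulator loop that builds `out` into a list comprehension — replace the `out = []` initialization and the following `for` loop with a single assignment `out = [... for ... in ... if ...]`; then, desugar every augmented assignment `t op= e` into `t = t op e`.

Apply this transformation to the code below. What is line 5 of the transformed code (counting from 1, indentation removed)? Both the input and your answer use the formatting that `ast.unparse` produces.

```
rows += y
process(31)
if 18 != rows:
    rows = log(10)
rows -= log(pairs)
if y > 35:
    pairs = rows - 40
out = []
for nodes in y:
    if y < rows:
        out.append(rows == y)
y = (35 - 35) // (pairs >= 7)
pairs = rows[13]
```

rows = rows - log(pairs)

Transformed code:
rows = rows + y
process(31)
if 18 != rows:
    rows = log(10)
rows = rows - log(pairs)
if y > 35:
    pairs = rows - 40
out = [rows == y for nodes in y if y < rows]
y = (35 - 35) // (pairs >= 7)
pairs = rows[13]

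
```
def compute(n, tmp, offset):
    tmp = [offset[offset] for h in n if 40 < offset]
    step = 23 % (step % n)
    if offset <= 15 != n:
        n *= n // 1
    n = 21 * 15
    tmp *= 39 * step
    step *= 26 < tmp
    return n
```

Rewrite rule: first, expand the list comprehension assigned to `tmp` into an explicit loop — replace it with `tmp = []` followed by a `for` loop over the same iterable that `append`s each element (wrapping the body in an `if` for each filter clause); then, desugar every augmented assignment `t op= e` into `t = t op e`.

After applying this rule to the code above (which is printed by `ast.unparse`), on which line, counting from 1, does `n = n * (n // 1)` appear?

Transformed code:
def compute(n, tmp, offset):
    tmp = []
    for h in n:
        if 40 < offset:
            tmp.append(offset[offset])
    step = 23 % (step % n)
    if offset <= 15 != n:
        n = n * (n // 1)
    n = 21 * 15
    tmp = tmp * (39 * step)
    step = step * (26 < tmp)
    return n

8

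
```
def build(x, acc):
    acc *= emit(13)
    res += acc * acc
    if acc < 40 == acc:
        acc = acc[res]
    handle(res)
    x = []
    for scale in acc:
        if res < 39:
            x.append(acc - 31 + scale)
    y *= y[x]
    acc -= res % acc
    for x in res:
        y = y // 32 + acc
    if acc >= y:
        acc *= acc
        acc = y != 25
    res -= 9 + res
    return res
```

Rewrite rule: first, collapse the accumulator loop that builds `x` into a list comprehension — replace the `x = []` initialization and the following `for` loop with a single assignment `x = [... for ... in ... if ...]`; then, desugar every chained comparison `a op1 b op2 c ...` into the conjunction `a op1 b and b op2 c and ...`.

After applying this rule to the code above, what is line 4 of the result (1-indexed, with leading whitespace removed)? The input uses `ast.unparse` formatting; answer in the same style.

if acc < 40 and 40 == acc:

Transformed code:
def build(x, acc):
    acc *= emit(13)
    res += acc * acc
    if acc < 40 and 40 == acc:
        acc = acc[res]
    handle(res)
    x = [acc - 31 + scale for scale in acc if res < 39]
    y *= y[x]
    acc -= res % acc
    for x in res:
        y = y // 32 + acc
    if acc >= y:
        acc *= acc
        acc = y != 25
    res -= 9 + res
    return res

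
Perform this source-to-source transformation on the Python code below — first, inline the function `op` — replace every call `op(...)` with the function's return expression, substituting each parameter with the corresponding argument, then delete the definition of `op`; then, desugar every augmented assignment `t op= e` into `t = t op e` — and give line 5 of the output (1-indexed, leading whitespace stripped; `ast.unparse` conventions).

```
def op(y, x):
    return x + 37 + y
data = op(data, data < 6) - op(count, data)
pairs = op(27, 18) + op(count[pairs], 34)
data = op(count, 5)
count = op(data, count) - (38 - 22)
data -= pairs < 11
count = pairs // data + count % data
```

data = data - (pairs < 11)

Transformed code:
data = (data < 6) + 37 + data - (data + 37 + count)
pairs = 18 + 37 + 27 + (34 + 37 + count[pairs])
data = 5 + 37 + count
count = count + 37 + data - (38 - 22)
data = data - (pairs < 11)
count = pairs // data + count % data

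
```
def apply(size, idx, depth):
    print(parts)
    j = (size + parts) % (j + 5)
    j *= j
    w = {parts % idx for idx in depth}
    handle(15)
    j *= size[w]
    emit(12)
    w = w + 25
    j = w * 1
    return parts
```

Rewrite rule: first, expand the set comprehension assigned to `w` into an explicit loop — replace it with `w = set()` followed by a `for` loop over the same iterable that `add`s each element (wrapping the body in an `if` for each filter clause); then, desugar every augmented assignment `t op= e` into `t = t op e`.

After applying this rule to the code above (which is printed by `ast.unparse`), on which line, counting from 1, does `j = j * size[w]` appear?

Transformed code:
def apply(size, idx, depth):
    print(parts)
    j = (size + parts) % (j + 5)
    j = j * j
    w = set()
    for idx in depth:
        w.add(parts % idx)
    handle(15)
    j = j * size[w]
    emit(12)
    w = w + 25
    j = w * 1
    return parts

9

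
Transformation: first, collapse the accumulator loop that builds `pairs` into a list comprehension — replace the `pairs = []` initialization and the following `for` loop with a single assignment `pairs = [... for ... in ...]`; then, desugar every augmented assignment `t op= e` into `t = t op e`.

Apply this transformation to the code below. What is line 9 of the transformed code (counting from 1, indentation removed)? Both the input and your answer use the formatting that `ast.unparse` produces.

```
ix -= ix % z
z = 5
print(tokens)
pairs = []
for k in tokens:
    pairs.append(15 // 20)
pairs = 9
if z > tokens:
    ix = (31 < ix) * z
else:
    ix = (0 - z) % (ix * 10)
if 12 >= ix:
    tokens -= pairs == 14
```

Transformed code:
ix = ix - ix % z
z = 5
print(tokens)
pairs = [15 // 20 for k in tokens]
pairs = 9
if z > tokens:
    ix = (31 < ix) * z
else:
    ix = (0 - z) % (ix * 10)
if 12 >= ix:
    tokens = tokens - (pairs == 14)

ix = (0 - z) % (ix * 10)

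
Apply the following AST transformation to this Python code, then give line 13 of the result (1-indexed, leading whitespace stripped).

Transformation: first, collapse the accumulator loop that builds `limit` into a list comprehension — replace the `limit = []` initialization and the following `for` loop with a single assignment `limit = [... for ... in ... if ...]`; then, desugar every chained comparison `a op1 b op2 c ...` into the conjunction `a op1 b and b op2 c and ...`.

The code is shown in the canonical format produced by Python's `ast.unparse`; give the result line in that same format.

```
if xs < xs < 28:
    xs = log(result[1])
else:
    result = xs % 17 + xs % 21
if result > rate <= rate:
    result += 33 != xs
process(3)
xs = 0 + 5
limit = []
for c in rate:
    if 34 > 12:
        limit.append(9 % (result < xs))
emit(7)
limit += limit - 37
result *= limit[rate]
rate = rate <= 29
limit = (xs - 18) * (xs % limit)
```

Transformed code:
if xs < xs and xs < 28:
    xs = log(result[1])
else:
    result = xs % 17 + xs % 21
if result > rate and rate <= rate:
    result += 33 != xs
process(3)
xs = 0 + 5
limit = [9 % (result < xs) for c in rate if 34 > 12]
emit(7)
limit += limit - 37
result *= limit[rate]
rate = rate <= 29
limit = (xs - 18) * (xs % limit)

rate = rate <= 29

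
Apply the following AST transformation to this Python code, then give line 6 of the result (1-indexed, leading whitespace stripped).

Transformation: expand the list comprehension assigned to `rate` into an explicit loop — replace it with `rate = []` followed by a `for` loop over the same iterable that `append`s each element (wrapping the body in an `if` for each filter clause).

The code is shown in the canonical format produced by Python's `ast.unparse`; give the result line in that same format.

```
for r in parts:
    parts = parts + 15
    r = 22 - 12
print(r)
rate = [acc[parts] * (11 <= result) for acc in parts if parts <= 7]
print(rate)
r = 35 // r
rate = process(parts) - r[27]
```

Transformed code:
for r in parts:
    parts = parts + 15
    r = 22 - 12
print(r)
rate = []
for acc in parts:
    if parts <= 7:
        rate.append(acc[parts] * (11 <= result))
print(rate)
r = 35 // r
rate = process(parts) - r[27]

for acc in parts:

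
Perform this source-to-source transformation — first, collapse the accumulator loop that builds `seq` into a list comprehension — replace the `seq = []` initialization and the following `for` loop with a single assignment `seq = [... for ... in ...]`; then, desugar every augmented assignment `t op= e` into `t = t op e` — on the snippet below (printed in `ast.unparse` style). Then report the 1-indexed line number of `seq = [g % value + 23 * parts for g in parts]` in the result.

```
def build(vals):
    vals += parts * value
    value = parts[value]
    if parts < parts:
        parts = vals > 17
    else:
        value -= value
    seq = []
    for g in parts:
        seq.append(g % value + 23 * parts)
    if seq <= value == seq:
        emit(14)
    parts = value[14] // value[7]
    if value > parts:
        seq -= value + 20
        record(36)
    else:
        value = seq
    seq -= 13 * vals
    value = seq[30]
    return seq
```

8

Transformed code:
def build(vals):
    vals = vals + parts * value
    value = parts[value]
    if parts < parts:
        parts = vals > 17
    else:
        value = value - value
    seq = [g % value + 23 * parts for g in parts]
    if seq <= value == seq:
        emit(14)
    parts = value[14] // value[7]
    if value > parts:
        seq = seq - (value + 20)
        record(36)
    else:
        value = seq
    seq = seq - 13 * vals
    value = seq[30]
    return seq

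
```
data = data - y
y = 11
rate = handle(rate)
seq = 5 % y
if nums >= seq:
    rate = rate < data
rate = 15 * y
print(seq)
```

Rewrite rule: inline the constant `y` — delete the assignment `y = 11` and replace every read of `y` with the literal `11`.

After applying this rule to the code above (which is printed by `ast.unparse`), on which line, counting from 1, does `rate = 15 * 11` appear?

6

Transformed code:
data = data - 11
rate = handle(rate)
seq = 5 % 11
if nums >= seq:
    rate = rate < data
rate = 15 * 11
print(seq)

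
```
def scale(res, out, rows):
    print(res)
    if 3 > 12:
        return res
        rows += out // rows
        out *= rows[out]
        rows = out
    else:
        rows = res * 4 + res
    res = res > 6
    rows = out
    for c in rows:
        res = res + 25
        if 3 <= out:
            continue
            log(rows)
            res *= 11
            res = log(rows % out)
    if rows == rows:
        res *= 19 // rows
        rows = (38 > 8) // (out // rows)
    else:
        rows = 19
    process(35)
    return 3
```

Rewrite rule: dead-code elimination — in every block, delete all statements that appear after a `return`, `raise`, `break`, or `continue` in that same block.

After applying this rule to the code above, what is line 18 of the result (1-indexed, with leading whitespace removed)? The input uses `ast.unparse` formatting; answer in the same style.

Transformed code:
def scale(res, out, rows):
    print(res)
    if 3 > 12:
        return res
    else:
        rows = res * 4 + res
    res = res > 6
    rows = out
    for c in rows:
        res = res + 25
        if 3 <= out:
            continue
    if rows == rows:
        res *= 19 // rows
        rows = (38 > 8) // (out // rows)
    else:
        rows = 19
    process(35)
    return 3

process(35)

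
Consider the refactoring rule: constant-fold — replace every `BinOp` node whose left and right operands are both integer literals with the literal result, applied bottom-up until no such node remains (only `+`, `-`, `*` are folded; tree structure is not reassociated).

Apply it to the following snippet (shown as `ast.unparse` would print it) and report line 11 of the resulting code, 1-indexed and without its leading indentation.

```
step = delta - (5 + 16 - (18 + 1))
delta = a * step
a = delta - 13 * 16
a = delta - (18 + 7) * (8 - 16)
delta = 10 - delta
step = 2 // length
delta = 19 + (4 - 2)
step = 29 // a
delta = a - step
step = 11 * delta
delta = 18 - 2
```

delta = 16

Transformed code:
step = delta - 2
delta = a * step
a = delta - 208
a = delta - -200
delta = 10 - delta
step = 2 // length
delta = 21
step = 29 // a
delta = a - step
step = 11 * delta
delta = 16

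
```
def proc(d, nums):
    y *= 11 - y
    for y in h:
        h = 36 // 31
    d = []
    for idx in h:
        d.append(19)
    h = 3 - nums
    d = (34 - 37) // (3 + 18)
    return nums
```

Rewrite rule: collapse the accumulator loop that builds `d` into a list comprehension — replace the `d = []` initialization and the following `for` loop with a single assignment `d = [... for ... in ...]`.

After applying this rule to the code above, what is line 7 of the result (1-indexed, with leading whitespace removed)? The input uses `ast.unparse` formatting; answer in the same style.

Transformed code:
def proc(d, nums):
    y *= 11 - y
    for y in h:
        h = 36 // 31
    d = [19 for idx in h]
    h = 3 - nums
    d = (34 - 37) // (3 + 18)
    return nums

d = (34 - 37) // (3 + 18)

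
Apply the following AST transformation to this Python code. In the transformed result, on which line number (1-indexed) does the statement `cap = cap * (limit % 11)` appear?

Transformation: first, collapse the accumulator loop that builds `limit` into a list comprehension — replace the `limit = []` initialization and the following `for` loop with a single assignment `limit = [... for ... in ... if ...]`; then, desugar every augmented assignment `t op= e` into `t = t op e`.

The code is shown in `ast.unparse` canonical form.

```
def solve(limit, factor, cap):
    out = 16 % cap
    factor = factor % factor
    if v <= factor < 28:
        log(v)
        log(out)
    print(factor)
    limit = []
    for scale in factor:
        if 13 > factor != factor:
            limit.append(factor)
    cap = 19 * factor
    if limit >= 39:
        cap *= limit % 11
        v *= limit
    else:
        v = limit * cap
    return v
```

11

Transformed code:
def solve(limit, factor, cap):
    out = 16 % cap
    factor = factor % factor
    if v <= factor < 28:
        log(v)
        log(out)
    print(factor)
    limit = [factor for scale in factor if 13 > factor != factor]
    cap = 19 * factor
    if limit >= 39:
        cap = cap * (limit % 11)
        v = v * limit
    else:
        v = limit * cap
    return v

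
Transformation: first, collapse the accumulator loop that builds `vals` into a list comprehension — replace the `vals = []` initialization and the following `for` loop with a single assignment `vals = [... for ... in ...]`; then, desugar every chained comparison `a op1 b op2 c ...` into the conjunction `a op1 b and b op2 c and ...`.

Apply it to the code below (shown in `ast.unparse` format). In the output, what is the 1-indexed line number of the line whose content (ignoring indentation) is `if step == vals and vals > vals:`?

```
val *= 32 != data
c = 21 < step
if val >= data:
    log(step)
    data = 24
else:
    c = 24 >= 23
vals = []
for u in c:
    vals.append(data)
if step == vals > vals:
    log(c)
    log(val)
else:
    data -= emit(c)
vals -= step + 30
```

9

Transformed code:
val *= 32 != data
c = 21 < step
if val >= data:
    log(step)
    data = 24
else:
    c = 24 >= 23
vals = [data for u in c]
if step == vals and vals > vals:
    log(c)
    log(val)
else:
    data -= emit(c)
vals -= step + 30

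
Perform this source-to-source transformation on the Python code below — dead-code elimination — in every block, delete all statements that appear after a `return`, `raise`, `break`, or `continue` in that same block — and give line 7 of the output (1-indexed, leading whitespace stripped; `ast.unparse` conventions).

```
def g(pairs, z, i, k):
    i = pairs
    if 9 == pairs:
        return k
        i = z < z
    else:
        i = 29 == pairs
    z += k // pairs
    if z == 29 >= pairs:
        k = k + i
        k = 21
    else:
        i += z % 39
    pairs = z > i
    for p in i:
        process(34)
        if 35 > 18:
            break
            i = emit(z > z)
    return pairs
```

z += k // pairs

Transformed code:
def g(pairs, z, i, k):
    i = pairs
    if 9 == pairs:
        return k
    else:
        i = 29 == pairs
    z += k // pairs
    if z == 29 >= pairs:
        k = k + i
        k = 21
    else:
        i += z % 39
    pairs = z > i
    for p in i:
        process(34)
        if 35 > 18:
            break
    return pairs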